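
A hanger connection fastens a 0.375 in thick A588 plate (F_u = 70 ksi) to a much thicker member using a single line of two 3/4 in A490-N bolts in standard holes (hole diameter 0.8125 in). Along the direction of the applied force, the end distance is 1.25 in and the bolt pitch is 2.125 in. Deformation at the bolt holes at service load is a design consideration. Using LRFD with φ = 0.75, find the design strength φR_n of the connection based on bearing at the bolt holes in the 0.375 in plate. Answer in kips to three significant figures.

50.9 kips

Per bolt r_n = 1.2 l_c t F_u ≤ 2.4 d t F_u; upper limit = 2.4 × 0.75 × 0.375 × 70 = 47.25 kips.
Edge bolt: l_c = 1.25 − 0.8125/2 = 0.8438 in → 1.2 × 0.8438 × 0.375 × 70 = 26.58 → r_n = 26.58 kips.
Interior bolts: l_c = 2.125 − 0.8125 = 1.312 in → 1.2 × 1.312 × 0.375 × 70 = 41.34 → r_n = 41.34 kips.
R_n = 1 × 26.58 + 1 × 41.34 = 67.92 kips.
Design strength φR_n = 0.75 × 67.92 = 50.9 kips.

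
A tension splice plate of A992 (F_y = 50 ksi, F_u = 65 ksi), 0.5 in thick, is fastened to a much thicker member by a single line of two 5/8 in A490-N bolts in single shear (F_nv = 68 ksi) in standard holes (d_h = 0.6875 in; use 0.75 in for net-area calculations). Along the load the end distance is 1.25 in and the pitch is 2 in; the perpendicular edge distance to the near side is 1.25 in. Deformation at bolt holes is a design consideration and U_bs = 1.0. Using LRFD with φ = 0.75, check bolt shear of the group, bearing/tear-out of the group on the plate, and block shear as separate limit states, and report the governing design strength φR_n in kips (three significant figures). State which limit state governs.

31.3 kips (bolt shear governs)

Bolt shear: A_b = π·0.625²/4 = 0.3068 in²; R_n = 68 × 0.3068 × 2 × 1 = 41.72 kips → 0.75 × 41.72 = 31.3 kips.
Bearing: edge l_c = 0.9062, r_n = 35.34 kips; interior l_c = 1.312, r_n = 48.75 kips; R_n = 35.34 + 1·48.75 = 84.09 kips → 63.1 kips.
Block shear: A_gv = 1.625, A_nv = 1.062, A_nt = 0.4375 in²; R_n = min(0.6F_uA_nv, 0.6F_yA_gv) + U_bs·F_u·A_nt = 69.88 kips → 52.4 kips.
Bolt shear governs: 31.3 kips.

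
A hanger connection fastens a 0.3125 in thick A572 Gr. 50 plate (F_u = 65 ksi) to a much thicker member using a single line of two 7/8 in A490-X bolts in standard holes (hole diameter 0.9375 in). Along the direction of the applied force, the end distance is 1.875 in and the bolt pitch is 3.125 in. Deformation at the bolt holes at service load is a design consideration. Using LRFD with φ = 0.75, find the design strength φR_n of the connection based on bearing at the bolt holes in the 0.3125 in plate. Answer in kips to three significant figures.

Per bolt r_n = 1.2 l_c t F_u ≤ 2.4 d t F_u; upper limit = 2.4 × 0.875 × 0.3125 × 65 = 42.66 kips.
Edge bolt: l_c = 1.875 − 0.9375/2 = 1.406 in → 1.2 × 1.406 × 0.3125 × 65 = 34.28 → r_n = 34.28 kips.
Interior bolts: l_c = 3.125 − 0.9375 = 2.188 in → 1.2 × 2.188 × 0.3125 × 65 = 53.32 → r_n = 42.66 kips.
R_n = 1 × 34.28 + 1 × 42.66 = 76.93 kips.
Design strength φR_n = 0.75 × 76.93 = 57.7 kips.

57.7 kips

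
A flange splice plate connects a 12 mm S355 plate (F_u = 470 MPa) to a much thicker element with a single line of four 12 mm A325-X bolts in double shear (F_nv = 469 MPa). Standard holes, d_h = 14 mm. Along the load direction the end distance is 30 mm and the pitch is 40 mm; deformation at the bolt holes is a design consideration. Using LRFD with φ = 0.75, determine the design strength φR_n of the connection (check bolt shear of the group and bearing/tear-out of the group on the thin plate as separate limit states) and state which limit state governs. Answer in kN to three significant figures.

318 kN (bolt shear governs)

Bolt shear: A_b = π·12²/4 = 113.1 mm²; R_n = 469 × 113.1 × 4 × 2 / 1000 = 424.3 kN → 0.75 × 424.3 = 318 kN.
Bearing (1.2 l_c t F_u ≤ 2.4 d t F_u): upper limit = 2.4·12·12·470 / 1000 = 162.4 kN.
  Edge l_c = 30 − 14/2 = 23 → r_n = 155.7 kN; interior l_c = 40 − 14 = 26 → r_n = 162.4 kN.
  R_n,bearing = 1·155.7 + 3·162.4 = 643 kN → 0.75 × 643 = 482 kN.
Bolt shear governs: 318 kN.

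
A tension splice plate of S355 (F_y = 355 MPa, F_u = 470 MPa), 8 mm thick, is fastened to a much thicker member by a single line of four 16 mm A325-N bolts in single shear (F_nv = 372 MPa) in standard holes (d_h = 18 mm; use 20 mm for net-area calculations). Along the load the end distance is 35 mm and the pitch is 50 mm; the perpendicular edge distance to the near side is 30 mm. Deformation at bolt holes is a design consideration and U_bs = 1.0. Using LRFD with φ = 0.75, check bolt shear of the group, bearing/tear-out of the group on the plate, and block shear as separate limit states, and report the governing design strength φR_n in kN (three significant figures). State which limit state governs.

224 kN (bolt shear governs)

Bolt shear: A_b = π·16²/4 = 201.1 mm²; R_n = 372 × 201.1 × 4 × 1 / 1000 = 299.2 kN → 0.75 × 299.2 = 224 kN.
Bearing: edge l_c = 26, r_n = 117.3 kN; interior l_c = 32, r_n = 144.4 kN; R_n = 117.3 + 3·144.4 = 550.5 kN → 413 kN.
Block shear: A_gv = 1480, A_nv = 920, A_nt = 160 mm²; R_n = min(0.6F_uA_nv, 0.6F_yA_gv) + U_bs·F_u·A_nt = 334.6 kN → 251 kN.
Bolt shear governs: 224 kN.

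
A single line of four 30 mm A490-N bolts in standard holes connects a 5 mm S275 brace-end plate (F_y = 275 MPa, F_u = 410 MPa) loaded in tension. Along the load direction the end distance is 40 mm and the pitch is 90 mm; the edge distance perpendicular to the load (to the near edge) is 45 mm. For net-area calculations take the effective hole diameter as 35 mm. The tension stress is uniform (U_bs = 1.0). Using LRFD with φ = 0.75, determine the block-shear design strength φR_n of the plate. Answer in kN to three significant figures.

Shear plane L_v = 40 + 3·90 = 310 mm; A_gv = 310 × 5 = 1550 mm².
A_nv = (310 − 3.5·35) × 5 = 937.5 mm².
A_nt = (45 − 0.5·35) × 5 = 137.5 mm².
0.6 F_u A_nv = 230.6 kN; 0.6 F_y A_gv = 255.8 kN → shear rupture governs the shear term.
R_n = 230.6 + 1.0 × 410 × 137.5 / 1000 = 287 kN.
Design strength φR_n = 0.75 × 287 = 215 kN.

215 kN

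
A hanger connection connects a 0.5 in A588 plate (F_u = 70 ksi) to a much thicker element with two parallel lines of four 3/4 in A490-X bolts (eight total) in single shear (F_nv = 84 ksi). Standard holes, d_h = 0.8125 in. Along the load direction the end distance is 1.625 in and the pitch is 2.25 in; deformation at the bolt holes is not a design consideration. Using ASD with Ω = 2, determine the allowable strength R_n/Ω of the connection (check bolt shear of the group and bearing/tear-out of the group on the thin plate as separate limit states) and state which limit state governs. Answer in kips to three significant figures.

Bolt shear: A_b = π·0.75²/4 = 0.4418 in²; R_n = 84 × 0.4418 × 8 × 1 = 296.9 kips → 296.9 / 2 = 148 kips.
Bearing (1.5 l_c t F_u ≤ 3.0 d t F_u): upper limit = 3.0·0.75·0.5·70 = 78.75 kips.
  Edge l_c = 1.625 − 0.8125/2 = 1.219 → r_n = 63.98 kips; interior l_c = 2.25 − 0.8125 = 1.438 → r_n = 75.47 kips.
  R_n,bearing = 2·63.98 + 6·75.47 = 580.8 kips → 580.8 / 2 = 290 kips.
Bolt shear governs: 148 kips.

148 kips (bolt shear governs)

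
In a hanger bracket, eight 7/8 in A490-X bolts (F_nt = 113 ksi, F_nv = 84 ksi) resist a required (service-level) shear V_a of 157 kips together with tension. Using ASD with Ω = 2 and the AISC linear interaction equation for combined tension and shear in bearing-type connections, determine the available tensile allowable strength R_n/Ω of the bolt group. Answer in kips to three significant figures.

142 kips

A_b = π·0.875²/4 = 0.6013 in²; f_rv = 157 / (8 × 0.6013) = 32.64 ksi.
F'_nt = 1.3 F_nt − (Ω F_nt / F_nv) f_rv = 1.3·113 − (2·113/84)·32.64 = 59.09 ksi, capped at F_nt → F'_nt = 59.09 ksi.
R_n = F'_nt · A_b · n = 59.09 × 0.6013 × 8 = 284.3 kips.
Allowable strength R_n/Ω = 284.3 / 2 = 142 kips.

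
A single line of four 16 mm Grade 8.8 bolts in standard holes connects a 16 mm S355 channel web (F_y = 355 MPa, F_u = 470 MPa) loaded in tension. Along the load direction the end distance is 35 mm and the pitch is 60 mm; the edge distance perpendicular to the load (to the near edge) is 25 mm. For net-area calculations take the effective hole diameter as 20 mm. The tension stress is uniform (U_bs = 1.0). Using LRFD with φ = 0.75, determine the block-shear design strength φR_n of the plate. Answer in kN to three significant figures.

Shear plane L_v = 35 + 3·60 = 215 mm; A_gv = 215 × 16 = 3440 mm².
A_nv = (215 − 3.5·20) × 16 = 2320 mm².
A_nt = (25 − 0.5·20) × 16 = 240 mm².
0.6 F_u A_nv = 654.2 kN; 0.6 F_y A_gv = 732.7 kN → shear rupture governs the shear term.
R_n = 654.2 + 1.0 × 470 × 240 / 1000 = 767 kN.
Design strength φR_n = 0.75 × 767 = 575 kN.

575 kN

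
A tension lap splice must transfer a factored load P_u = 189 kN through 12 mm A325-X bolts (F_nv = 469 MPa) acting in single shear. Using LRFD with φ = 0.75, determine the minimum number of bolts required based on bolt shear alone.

5 bolts

A_b = π·12²/4 = 113.1 mm².
Per-bolt design strength φR_n = 0.75 × 469 × 113.1 × 1 / 1000 = 39.78 kN.
n ≥ 189 / 39.78 = 4.751 → use 5 bolts.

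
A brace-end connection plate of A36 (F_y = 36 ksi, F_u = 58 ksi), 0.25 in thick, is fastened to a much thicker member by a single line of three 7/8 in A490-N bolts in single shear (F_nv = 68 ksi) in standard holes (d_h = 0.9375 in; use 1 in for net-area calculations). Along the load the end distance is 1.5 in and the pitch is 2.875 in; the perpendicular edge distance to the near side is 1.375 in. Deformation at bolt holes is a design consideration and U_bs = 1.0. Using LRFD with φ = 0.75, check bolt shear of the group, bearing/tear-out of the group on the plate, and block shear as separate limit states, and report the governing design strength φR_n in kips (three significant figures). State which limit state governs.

38.9 kips (block shear governs)

Bolt shear: A_b = π·0.875²/4 = 0.6013 in²; R_n = 68 × 0.6013 × 3 × 1 = 122.7 kips → 0.75 × 122.7 = 92 kips.
Bearing: edge l_c = 1.031, r_n = 17.94 kips; interior l_c = 1.938, r_n = 30.45 kips; R_n = 17.94 + 2·30.45 = 78.84 kips → 59.1 kips.
Block shear: A_gv = 1.812, A_nv = 1.188, A_nt = 0.2188 in²; R_n = min(0.6F_uA_nv, 0.6F_yA_gv) + U_bs·F_u·A_nt = 51.84 kips → 38.9 kips.
Block shear governs: 38.9 kips.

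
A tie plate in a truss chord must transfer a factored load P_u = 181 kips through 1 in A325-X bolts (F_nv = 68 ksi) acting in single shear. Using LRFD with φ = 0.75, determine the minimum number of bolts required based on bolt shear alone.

A_b = π·1²/4 = 0.7854 in².
Per-bolt design strength φR_n = 0.75 × 68 × 0.7854 × 1 = 40.06 kips.
n ≥ 181 / 40.06 = 4.519 → use 5 bolts.

5 bolts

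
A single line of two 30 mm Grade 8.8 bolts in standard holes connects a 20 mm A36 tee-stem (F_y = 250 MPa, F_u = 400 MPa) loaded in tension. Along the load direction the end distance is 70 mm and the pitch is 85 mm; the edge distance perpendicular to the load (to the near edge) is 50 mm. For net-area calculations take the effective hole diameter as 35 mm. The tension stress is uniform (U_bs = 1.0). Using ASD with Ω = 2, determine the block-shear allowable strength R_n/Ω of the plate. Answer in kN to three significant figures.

362 kN

Shear plane L_v = 70 + 1·85 = 155 mm; A_gv = 155 × 20 = 3100 mm².
A_nv = (155 − 1.5·35) × 20 = 2050 mm².
A_nt = (50 − 0.5·35) × 20 = 650 mm².
0.6 F_u A_nv = 492 kN; 0.6 F_y A_gv = 465 kN → shear yielding governs the shear term.
R_n = 465 + 1.0 × 400 × 650 / 1000 = 725 kN.
Allowable strength R_n/Ω = 725 / 2 = 362 kN.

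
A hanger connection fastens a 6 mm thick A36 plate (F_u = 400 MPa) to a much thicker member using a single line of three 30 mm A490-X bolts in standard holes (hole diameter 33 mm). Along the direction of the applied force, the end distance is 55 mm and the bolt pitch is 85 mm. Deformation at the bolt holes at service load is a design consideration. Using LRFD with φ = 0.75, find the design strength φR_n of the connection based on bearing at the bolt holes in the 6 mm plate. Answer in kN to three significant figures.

Per bolt r_n = 1.2 l_c t F_u ≤ 2.4 d t F_u; upper limit = 2.4 × 30 × 6 × 400 / 1000 = 172.8 kN.
Edge bolt: l_c = 55 − 33/2 = 38.5 mm → 1.2 × 38.5 × 6 × 400 / 1000 = 110.9 → r_n = 110.9 kN.
Interior bolts: l_c = 85 − 33 = 52 mm → 1.2 × 52 × 6 × 400 / 1000 = 149.8 → r_n = 149.8 kN.
R_n = 1 × 110.9 + 2 × 149.8 = 410.4 kN.
Design strength φR_n = 0.75 × 410.4 = 308 kN.

308 kN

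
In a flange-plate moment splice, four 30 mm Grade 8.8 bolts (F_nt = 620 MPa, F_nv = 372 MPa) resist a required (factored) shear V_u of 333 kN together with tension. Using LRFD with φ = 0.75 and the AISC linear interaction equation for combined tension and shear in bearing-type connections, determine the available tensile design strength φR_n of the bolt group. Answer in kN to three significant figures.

1150 kN

A_b = π·30²/4 = 706.9 mm²; f_rv = 333 × 1000 / (4 × 706.9) = 117.8 MPa.
F'_nt = 1.3 F_nt − (F_nt / φF_nv) f_rv = 1.3·620 − (620/(0.75·372))·117.8 = 544.3 MPa, capped at F_nt → F'_nt = 544.3 MPa.
R_n = F'_nt · A_b · n = 544.3 × 706.9 × 4 / 1000 = 1539 kN.
Design strength φR_n = 0.75 × 1539 = 1150 kN.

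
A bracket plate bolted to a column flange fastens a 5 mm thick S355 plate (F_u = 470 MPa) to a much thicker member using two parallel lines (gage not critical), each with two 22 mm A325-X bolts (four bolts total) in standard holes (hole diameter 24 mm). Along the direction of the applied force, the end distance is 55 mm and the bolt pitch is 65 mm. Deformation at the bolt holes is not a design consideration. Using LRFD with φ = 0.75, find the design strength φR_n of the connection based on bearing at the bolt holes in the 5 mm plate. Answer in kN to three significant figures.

444 kN

Per bolt r_n = 1.5 l_c t F_u ≤ 3.0 d t F_u; upper limit = 3.0 × 22 × 5 × 470 / 1000 = 155.1 kN.
Edge bolt: l_c = 55 − 24/2 = 43 mm → 1.5 × 43 × 5 × 470 / 1000 = 151.6 → r_n = 151.6 kN.
Interior bolts: l_c = 65 − 24 = 41 mm → 1.5 × 41 × 5 × 470 / 1000 = 144.5 → r_n = 144.5 kN.
R_n = 2 × 151.6 + 2 × 144.5 = 592.2 kN.
Design strength φR_n = 0.75 × 592.2 = 444 kN.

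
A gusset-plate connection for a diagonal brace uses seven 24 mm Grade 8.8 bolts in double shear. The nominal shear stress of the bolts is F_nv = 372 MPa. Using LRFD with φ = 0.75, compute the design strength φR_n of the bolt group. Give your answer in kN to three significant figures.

1770 kN

A_b = π × 24² / 4 = 452.4 mm².
R_n = F_nv · A_b · n · n_s = 372 × 452.4 × 7 × 2 / 1000 = 2356 kN.
Design strength φR_n = 0.75 × 2356 = 1770 kN.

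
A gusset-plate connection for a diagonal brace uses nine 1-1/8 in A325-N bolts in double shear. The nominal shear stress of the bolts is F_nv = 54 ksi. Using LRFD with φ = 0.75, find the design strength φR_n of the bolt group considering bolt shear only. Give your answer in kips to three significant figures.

A_b = π × 1.125² / 4 = 0.994 in².
R_n = F_nv · A_b · n · n_s = 54 × 0.994 × 9 × 2 = 966.2 kips.
Design strength φR_n = 0.75 × 966.2 = 725 kips.

725 kips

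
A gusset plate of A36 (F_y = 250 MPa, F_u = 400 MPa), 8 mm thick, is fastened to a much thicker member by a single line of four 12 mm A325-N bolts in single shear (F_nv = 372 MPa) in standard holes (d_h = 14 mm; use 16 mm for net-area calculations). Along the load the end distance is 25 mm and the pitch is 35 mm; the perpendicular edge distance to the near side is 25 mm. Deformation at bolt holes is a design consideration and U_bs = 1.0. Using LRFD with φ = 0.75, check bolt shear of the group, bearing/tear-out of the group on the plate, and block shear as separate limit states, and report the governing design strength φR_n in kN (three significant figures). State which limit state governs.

126 kN (bolt shear governs)

Bolt shear: A_b = π·12²/4 = 113.1 mm²; R_n = 372 × 113.1 × 4 × 1 / 1000 = 168.3 kN → 0.75 × 168.3 = 126 kN.
Bearing: edge l_c = 18, r_n = 69.12 kN; interior l_c = 21, r_n = 80.64 kN; R_n = 69.12 + 3·80.64 = 311 kN → 233 kN.
Block shear: A_gv = 1040, A_nv = 592, A_nt = 136 mm²; R_n = min(0.6F_uA_nv, 0.6F_yA_gv) + U_bs·F_u·A_nt = 196.5 kN → 147 kN.
Bolt shear governs: 126 kN.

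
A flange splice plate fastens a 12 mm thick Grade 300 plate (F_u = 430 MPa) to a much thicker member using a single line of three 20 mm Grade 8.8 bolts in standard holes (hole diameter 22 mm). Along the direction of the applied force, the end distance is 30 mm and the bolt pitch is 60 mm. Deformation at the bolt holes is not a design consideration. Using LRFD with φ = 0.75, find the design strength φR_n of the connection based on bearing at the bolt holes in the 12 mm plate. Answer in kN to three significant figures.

551 kN

Per bolt r_n = 1.5 l_c t F_u ≤ 3.0 d t F_u; upper limit = 3.0 × 20 × 12 × 430 / 1000 = 309.6 kN.
Edge bolt: l_c = 30 − 22/2 = 19 mm → 1.5 × 19 × 12 × 430 / 1000 = 147.1 → r_n = 147.1 kN.
Interior bolts: l_c = 60 − 22 = 38 mm → 1.5 × 38 × 12 × 430 / 1000 = 294.1 → r_n = 294.1 kN.
R_n = 1 × 147.1 + 2 × 294.1 = 735.3 kN.
Design strength φR_n = 0.75 × 735.3 = 551 kN.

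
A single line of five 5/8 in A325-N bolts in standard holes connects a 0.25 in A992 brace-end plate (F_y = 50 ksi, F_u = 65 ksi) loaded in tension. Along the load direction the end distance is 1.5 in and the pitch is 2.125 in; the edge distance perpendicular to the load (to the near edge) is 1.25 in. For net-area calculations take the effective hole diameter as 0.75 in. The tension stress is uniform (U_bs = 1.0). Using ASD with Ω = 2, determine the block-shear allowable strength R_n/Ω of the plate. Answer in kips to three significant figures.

Shear plane L_v = 1.5 + 4·2.125 = 10 in; A_gv = 10 × 0.25 = 2.5 in².
A_nv = (10 − 4.5·0.75) × 0.25 = 1.656 in².
A_nt = (1.25 − 0.5·0.75) × 0.25 = 0.2188 in².
0.6 F_u A_nv = 64.59 kips; 0.6 F_y A_gv = 75 kips → shear rupture governs the shear term.
R_n = 64.59 + 1.0 × 65 × 0.2188 = 78.81 kips.
Allowable strength R_n/Ω = 78.81 / 2 = 39.4 kips.

39.4 kips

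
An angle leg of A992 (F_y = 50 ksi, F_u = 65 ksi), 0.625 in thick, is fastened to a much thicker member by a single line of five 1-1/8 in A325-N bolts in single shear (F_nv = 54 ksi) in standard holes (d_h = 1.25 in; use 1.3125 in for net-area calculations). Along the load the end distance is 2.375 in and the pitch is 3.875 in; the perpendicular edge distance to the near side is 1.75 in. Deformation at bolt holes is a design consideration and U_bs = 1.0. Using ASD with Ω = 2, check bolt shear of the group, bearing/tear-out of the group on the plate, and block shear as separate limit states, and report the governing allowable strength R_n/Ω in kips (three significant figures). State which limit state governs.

134 kips (bolt shear governs)

Bolt shear: A_b = π·1.125²/4 = 0.994 in²; R_n = 54 × 0.994 × 5 × 1 = 268.4 kips → 268.4 / 2 = 134 kips.
Bearing: edge l_c = 1.75, r_n = 85.31 kips; interior l_c = 2.625, r_n = 109.7 kips; R_n = 85.31 + 4·109.7 = 524.1 kips → 262 kips.
Block shear: A_gv = 11.17, A_nv = 7.48, A_nt = 0.6836 in²; R_n = min(0.6F_uA_nv, 0.6F_yA_gv) + U_bs·F_u·A_nt = 336.2 kips → 168 kips.
Bolt shear governs: 134 kips.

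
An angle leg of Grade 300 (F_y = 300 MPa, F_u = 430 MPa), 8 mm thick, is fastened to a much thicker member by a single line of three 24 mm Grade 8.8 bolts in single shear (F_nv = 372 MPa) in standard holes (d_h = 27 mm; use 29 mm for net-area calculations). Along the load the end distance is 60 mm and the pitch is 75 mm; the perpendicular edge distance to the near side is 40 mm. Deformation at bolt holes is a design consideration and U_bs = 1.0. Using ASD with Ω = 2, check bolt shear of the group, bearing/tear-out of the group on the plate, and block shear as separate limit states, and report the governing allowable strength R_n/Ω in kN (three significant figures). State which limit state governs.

186 kN (block shear governs)

Bolt shear: A_b = π·24²/4 = 452.4 mm²; R_n = 372 × 452.4 × 3 × 1 / 1000 = 504.9 kN → 504.9 / 2 = 252 kN.
Bearing: edge l_c = 46.5, r_n = 192 kN; interior l_c = 48, r_n = 198.1 kN; R_n = 192 + 2·198.1 = 588.2 kN → 294 kN.
Block shear: A_gv = 1680, A_nv = 1100, A_nt = 204 mm²; R_n = min(0.6F_uA_nv, 0.6F_yA_gv) + U_bs·F_u·A_nt = 371.5 kN → 186 kN.
Block shear governs: 186 kN.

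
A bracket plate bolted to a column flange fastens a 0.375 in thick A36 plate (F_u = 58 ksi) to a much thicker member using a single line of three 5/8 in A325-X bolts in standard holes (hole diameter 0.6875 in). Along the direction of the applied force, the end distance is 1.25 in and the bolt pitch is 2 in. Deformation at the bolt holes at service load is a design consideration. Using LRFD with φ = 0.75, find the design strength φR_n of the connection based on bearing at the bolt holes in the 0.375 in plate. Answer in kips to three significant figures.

66.7 kips

Per bolt r_n = 1.2 l_c t F_u ≤ 2.4 d t F_u; upper limit = 2.4 × 0.625 × 0.375 × 58 = 32.62 kips.
Edge bolt: l_c = 1.25 − 0.6875/2 = 0.9062 in → 1.2 × 0.9062 × 0.375 × 58 = 23.65 → r_n = 23.65 kips.
Interior bolts: l_c = 2 − 0.6875 = 1.312 in → 1.2 × 1.312 × 0.375 × 58 = 34.26 → r_n = 32.62 kips.
R_n = 1 × 23.65 + 2 × 32.62 = 88.9 kips.
Design strength φR_n = 0.75 × 88.9 = 66.7 kips.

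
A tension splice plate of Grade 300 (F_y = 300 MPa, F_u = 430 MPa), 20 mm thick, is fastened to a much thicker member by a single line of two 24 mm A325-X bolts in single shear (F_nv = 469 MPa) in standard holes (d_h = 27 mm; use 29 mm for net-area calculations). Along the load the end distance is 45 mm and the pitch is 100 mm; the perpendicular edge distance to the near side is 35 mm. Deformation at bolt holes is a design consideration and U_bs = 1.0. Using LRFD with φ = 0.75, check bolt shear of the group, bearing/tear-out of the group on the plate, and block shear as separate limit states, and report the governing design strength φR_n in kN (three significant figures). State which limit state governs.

318 kN (bolt shear governs)

Bolt shear: A_b = π·24²/4 = 452.4 mm²; R_n = 469 × 452.4 × 2 × 1 / 1000 = 424.3 kN → 0.75 × 424.3 = 318 kN.
Bearing: edge l_c = 31.5, r_n = 325.1 kN; interior l_c = 73, r_n = 495.4 kN; R_n = 325.1 + 1·495.4 = 820.4 kN → 615 kN.
Block shear: A_gv = 2900, A_nv = 2030, A_nt = 410 mm²; R_n = min(0.6F_uA_nv, 0.6F_yA_gv) + U_bs·F_u·A_nt = 698.3 kN → 524 kN.
Bolt shear governs: 318 kN.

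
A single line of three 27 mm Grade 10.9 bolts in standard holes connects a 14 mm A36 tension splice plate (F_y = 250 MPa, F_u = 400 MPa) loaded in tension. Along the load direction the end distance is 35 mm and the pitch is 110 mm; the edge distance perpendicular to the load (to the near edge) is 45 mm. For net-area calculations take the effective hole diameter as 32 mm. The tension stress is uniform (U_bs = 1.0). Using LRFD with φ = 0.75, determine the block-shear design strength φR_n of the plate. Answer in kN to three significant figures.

Shear plane L_v = 35 + 2·110 = 255 mm; A_gv = 255 × 14 = 3570 mm².
A_nv = (255 − 2.5·32) × 14 = 2450 mm².
A_nt = (45 − 0.5·32) × 14 = 406 mm².
0.6 F_u A_nv = 588 kN; 0.6 F_y A_gv = 535.5 kN → shear yielding governs the shear term.
R_n = 535.5 + 1.0 × 400 × 406 / 1000 = 697.9 kN.
Design strength φR_n = 0.75 × 697.9 = 523 kN.

523 kN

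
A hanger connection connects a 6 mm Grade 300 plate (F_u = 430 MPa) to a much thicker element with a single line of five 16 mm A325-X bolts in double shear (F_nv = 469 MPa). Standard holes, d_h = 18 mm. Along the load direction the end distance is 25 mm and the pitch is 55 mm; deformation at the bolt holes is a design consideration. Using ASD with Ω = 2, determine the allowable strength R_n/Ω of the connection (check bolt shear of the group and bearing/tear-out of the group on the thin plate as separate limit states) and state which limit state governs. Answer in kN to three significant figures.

223 kN (bearing governs)

Bolt shear: A_b = π·16²/4 = 201.1 mm²; R_n = 469 × 201.1 × 5 × 2 / 1000 = 943 kN → 943 / 2 = 471 kN.
Bearing (1.2 l_c t F_u ≤ 2.4 d t F_u): upper limit = 2.4·16·6·430 / 1000 = 99.07 kN.
  Edge l_c = 25 − 18/2 = 16 → r_n = 49.54 kN; interior l_c = 55 − 18 = 37 → r_n = 99.07 kN.
  R_n,bearing = 1·49.54 + 4·99.07 = 445.8 kN → 445.8 / 2 = 223 kN.
Bearing governs: 223 kN.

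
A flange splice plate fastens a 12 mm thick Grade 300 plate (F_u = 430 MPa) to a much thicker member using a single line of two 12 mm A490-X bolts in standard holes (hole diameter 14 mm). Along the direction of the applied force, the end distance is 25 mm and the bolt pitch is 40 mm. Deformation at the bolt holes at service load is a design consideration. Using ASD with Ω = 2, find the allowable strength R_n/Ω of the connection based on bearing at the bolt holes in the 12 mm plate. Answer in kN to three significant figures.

Per bolt r_n = 1.2 l_c t F_u ≤ 2.4 d t F_u; upper limit = 2.4 × 12 × 12 × 430 / 1000 = 148.6 kN.
Edge bolt: l_c = 25 − 14/2 = 18 mm → 1.2 × 18 × 12 × 430 / 1000 = 111.5 → r_n = 111.5 kN.
Interior bolts: l_c = 40 − 14 = 26 mm → 1.2 × 26 × 12 × 430 / 1000 = 161 → r_n = 148.6 kN.
R_n = 1 × 111.5 + 1 × 148.6 = 260.1 kN.
Allowable strength R_n/Ω = 260.1 / 2 = 130 kN.

130 kN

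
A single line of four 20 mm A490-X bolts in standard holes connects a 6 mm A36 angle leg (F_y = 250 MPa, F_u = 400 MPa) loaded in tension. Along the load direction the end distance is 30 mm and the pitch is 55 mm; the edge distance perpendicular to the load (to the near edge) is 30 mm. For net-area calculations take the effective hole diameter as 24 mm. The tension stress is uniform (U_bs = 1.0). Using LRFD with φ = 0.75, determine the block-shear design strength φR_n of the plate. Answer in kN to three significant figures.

152 kN

Shear plane L_v = 30 + 3·55 = 195 mm; A_gv = 195 × 6 = 1170 mm².
A_nv = (195 − 3.5·24) × 6 = 666 mm².
A_nt = (30 − 0.5·24) × 6 = 108 mm².
0.6 F_u A_nv = 159.8 kN; 0.6 F_y A_gv = 175.5 kN → shear rupture governs the shear term.
R_n = 159.8 + 1.0 × 400 × 108 / 1000 = 203 kN.
Design strength φR_n = 0.75 × 203 = 152 kN.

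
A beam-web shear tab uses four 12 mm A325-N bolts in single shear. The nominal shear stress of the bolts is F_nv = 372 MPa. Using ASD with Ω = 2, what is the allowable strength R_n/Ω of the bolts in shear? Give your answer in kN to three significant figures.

A_b = π × 12² / 4 = 113.1 mm².
R_n = F_nv · A_b · n · n_s = 372 × 113.1 × 4 × 1 / 1000 = 168.3 kN.
Allowable strength R_n/Ω = 168.3 / 2 = 84.1 kN.

84.1 kN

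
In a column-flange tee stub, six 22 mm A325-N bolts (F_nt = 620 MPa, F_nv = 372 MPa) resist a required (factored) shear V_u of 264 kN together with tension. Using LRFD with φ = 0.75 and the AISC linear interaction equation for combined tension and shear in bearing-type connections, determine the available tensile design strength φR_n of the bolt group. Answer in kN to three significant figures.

939 kN

A_b = π·22²/4 = 380.1 mm²; f_rv = 264 × 1000 / (6 × 380.1) = 115.7 MPa.
F'_nt = 1.3 F_nt − (F_nt / φF_nv) f_rv = 1.3·620 − (620/(0.75·372))·115.7 = 548.8 MPa, capped at F_nt → F'_nt = 548.8 MPa.
R_n = F'_nt · A_b · n = 548.8 × 380.1 × 6 / 1000 = 1252 kN.
Design strength φR_n = 0.75 × 1252 = 939 kN.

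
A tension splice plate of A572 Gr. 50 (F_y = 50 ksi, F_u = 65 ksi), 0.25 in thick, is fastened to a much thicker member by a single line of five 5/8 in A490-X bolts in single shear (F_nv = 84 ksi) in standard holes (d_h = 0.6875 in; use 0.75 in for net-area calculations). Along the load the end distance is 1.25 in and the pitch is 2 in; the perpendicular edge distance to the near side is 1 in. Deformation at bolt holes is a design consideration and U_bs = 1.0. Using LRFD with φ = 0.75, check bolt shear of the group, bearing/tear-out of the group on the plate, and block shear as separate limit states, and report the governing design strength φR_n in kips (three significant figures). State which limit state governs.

50.6 kips (block shear governs)

Bolt shear: A_b = π·0.625²/4 = 0.3068 in²; R_n = 84 × 0.3068 × 5 × 1 = 128.9 kips → 0.75 × 128.9 = 96.6 kips.
Bearing: edge l_c = 0.9062, r_n = 17.67 kips; interior l_c = 1.312, r_n = 24.38 kips; R_n = 17.67 + 4·24.38 = 115.2 kips → 86.4 kips.
Block shear: A_gv = 2.312, A_nv = 1.469, A_nt = 0.1562 in²; R_n = min(0.6F_uA_nv, 0.6F_yA_gv) + U_bs·F_u·A_nt = 67.44 kips → 50.6 kips.
Block shear governs: 50.6 kips.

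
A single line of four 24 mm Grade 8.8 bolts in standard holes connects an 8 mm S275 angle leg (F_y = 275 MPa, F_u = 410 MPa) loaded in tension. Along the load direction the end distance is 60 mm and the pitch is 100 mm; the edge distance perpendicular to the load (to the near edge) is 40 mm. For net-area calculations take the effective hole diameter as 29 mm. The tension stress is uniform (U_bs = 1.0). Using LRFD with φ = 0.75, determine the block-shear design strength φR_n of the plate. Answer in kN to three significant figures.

Shear plane L_v = 60 + 3·100 = 360 mm; A_gv = 360 × 8 = 2880 mm².
A_nv = (360 − 3.5·29) × 8 = 2068 mm².
A_nt = (40 − 0.5·29) × 8 = 204 mm².
0.6 F_u A_nv = 508.7 kN; 0.6 F_y A_gv = 475.2 kN → shear yielding governs the shear term.
R_n = 475.2 + 1.0 × 410 × 204 / 1000 = 558.8 kN.
Design strength φR_n = 0.75 × 558.8 = 419 kN.

419 kN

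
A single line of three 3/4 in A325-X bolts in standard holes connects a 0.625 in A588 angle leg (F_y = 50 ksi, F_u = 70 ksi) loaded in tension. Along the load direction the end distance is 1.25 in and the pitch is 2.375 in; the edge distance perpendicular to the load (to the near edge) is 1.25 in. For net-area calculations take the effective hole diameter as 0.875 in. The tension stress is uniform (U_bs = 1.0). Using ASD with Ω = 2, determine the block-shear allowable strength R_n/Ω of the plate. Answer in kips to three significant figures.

67.8 kips

Shear plane L_v = 1.25 + 2·2.375 = 6 in; A_gv = 6 × 0.625 = 3.75 in².
A_nv = (6 − 2.5·0.875) × 0.625 = 2.383 in².
A_nt = (1.25 − 0.5·0.875) × 0.625 = 0.5078 in².
0.6 F_u A_nv = 100.1 kips; 0.6 F_y A_gv = 112.5 kips → shear rupture governs the shear term.
R_n = 100.1 + 1.0 × 70 × 0.5078 = 135.6 kips.
Allowable strength R_n/Ω = 135.6 / 2 = 67.8 kips.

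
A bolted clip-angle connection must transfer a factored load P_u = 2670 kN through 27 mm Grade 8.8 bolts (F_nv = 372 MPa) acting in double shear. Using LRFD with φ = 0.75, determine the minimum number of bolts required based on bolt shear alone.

A_b = π·27²/4 = 572.6 mm².
Per-bolt design strength φR_n = 0.75 × 372 × 572.6 × 2 / 1000 = 319.5 kN.
n ≥ 2670 / 319.5 = 8.357 → use 9 bolts.

9 bolts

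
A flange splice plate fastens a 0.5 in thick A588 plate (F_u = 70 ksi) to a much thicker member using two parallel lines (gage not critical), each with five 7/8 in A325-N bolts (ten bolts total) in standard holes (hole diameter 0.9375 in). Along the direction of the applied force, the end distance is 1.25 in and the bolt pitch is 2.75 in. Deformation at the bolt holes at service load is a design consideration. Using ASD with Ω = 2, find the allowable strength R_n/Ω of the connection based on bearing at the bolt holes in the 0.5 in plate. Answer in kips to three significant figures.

Per bolt r_n = 1.2 l_c t F_u ≤ 2.4 d t F_u; upper limit = 2.4 × 0.875 × 0.5 × 70 = 73.5 kips.
Edge bolt: l_c = 1.25 − 0.9375/2 = 0.7812 in → 1.2 × 0.7812 × 0.5 × 70 = 32.81 → r_n = 32.81 kips.
Interior bolts: l_c = 2.75 − 0.9375 = 1.812 in → 1.2 × 1.812 × 0.5 × 70 = 76.12 → r_n = 73.5 kips.
R_n = 2 × 32.81 + 8 × 73.5 = 653.6 kips.
Allowable strength R_n/Ω = 653.6 / 2 = 327 kips.

327 kips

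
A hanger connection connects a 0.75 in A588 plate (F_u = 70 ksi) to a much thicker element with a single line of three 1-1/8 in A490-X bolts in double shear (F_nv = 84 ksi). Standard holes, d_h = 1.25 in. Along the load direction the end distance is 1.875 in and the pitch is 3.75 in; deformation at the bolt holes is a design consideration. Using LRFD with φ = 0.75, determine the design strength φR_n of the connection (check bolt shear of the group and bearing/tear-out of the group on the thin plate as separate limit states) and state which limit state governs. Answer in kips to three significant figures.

Bolt shear: A_b = π·1.125²/4 = 0.994 in²; R_n = 84 × 0.994 × 3 × 2 = 501 kips → 0.75 × 501 = 376 kips.
Bearing (1.2 l_c t F_u ≤ 2.4 d t F_u): upper limit = 2.4·1.125·0.75·70 = 141.8 kips.
  Edge l_c = 1.875 − 1.25/2 = 1.25 → r_n = 78.75 kips; interior l_c = 3.75 − 1.25 = 2.5 → r_n = 141.8 kips.
  R_n,bearing = 1·78.75 + 2·141.8 = 362.2 kips → 0.75 × 362.2 = 272 kips.
Bearing governs: 272 kips.

272 kips (bearing governs)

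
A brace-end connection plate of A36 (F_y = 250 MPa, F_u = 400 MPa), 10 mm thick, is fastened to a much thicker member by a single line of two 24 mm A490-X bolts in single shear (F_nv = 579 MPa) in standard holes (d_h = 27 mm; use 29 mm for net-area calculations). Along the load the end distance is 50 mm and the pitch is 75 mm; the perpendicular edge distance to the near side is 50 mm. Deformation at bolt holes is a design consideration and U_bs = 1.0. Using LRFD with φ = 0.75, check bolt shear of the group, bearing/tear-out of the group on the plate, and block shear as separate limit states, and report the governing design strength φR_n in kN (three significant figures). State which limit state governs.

Bolt shear: A_b = π·24²/4 = 452.4 mm²; R_n = 579 × 452.4 × 2 × 1 / 1000 = 523.9 kN → 0.75 × 523.9 = 393 kN.
Bearing: edge l_c = 36.5, r_n = 175.2 kN; interior l_c = 48, r_n = 230.4 kN; R_n = 175.2 + 1·230.4 = 405.6 kN → 304 kN.
Block shear: A_gv = 1250, A_nv = 815, A_nt = 355 mm²; R_n = min(0.6F_uA_nv, 0.6F_yA_gv) + U_bs·F_u·A_nt = 329.5 kN → 247 kN.
Block shear governs: 247 kN.

247 kN (block shear governs)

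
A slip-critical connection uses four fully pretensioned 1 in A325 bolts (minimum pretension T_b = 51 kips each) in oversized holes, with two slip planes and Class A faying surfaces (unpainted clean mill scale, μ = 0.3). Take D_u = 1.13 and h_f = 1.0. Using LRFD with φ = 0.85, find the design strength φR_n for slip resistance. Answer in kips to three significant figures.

R_n = μ · D_u · h_f · T_b · n_s · n_b = 0.3 × 1.13 × 1.0 × 51 × 2 × 4 = 138.3 kips.
Design strength φR_n = 0.85 × 138.3 = 118 kips.

118 kips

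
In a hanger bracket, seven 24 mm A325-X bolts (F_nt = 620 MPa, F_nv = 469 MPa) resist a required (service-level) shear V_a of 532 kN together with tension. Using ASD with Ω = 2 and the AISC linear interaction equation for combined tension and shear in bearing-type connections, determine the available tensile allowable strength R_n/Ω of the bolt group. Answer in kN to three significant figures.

A_b = π·24²/4 = 452.4 mm²; f_rv = 532 × 1000 / (7 × 452.4) = 168 MPa.
F'_nt = 1.3 F_nt − (Ω F_nt / F_nv) f_rv = 1.3·620 − (2·620/469)·168 = 361.8 MPa, capped at F_nt → F'_nt = 361.8 MPa.
R_n = F'_nt · A_b · n = 361.8 × 452.4 × 7 / 1000 = 1146 kN.
Allowable strength R_n/Ω = 1146 / 2 = 573 kN.

573 kN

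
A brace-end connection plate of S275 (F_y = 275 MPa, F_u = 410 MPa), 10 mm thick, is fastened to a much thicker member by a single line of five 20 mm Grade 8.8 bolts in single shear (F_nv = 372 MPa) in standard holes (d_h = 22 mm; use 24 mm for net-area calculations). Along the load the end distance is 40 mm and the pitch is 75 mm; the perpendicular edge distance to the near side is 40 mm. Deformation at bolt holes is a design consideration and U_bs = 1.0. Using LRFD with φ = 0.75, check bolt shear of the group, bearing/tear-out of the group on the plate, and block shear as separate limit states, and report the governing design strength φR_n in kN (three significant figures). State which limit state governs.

438 kN (bolt shear governs)

Bolt shear: A_b = π·20²/4 = 314.2 mm²; R_n = 372 × 314.2 × 5 × 1 / 1000 = 584.3 kN → 0.75 × 584.3 = 438 kN.
Bearing: edge l_c = 29, r_n = 142.7 kN; interior l_c = 53, r_n = 196.8 kN; R_n = 142.7 + 4·196.8 = 929.9 kN → 697 kN.
Block shear: A_gv = 3400, A_nv = 2320, A_nt = 280 mm²; R_n = min(0.6F_uA_nv, 0.6F_yA_gv) + U_bs·F_u·A_nt = 675.8 kN → 507 kN.
Bolt shear governs: 438 kN.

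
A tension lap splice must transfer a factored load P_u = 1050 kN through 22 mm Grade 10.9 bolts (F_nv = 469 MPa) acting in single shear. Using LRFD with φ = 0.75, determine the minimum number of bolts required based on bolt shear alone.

8 bolts

A_b = π·22²/4 = 380.1 mm².
Per-bolt design strength φR_n = 0.75 × 469 × 380.1 × 1 / 1000 = 133.7 kN.
n ≥ 1050 / 133.7 = 7.853 → use 8 bolts.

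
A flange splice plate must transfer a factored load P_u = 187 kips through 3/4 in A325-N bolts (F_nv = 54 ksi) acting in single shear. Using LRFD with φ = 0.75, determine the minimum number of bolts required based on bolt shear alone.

11 bolts

A_b = π·0.75²/4 = 0.4418 in².
Per-bolt design strength φR_n = 0.75 × 54 × 0.4418 × 1 = 17.89 kips.
n ≥ 187 / 17.89 = 10.45 → use 11 bolts.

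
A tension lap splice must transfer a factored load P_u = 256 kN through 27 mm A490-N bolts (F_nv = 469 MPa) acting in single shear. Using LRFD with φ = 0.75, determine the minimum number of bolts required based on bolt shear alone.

A_b = π·27²/4 = 572.6 mm².
Per-bolt design strength φR_n = 0.75 × 469 × 572.6 × 1 / 1000 = 201.4 kN.
n ≥ 256 / 201.4 = 1.271 → use 2 bolts.

2 bolts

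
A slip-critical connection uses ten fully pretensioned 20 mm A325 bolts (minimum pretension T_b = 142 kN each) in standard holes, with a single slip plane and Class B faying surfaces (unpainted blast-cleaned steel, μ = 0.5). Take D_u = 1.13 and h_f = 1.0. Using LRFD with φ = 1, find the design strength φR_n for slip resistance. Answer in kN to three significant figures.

R_n = μ · D_u · h_f · T_b · n_s · n_b = 0.5 × 1.13 × 1.0 × 142 × 1 × 10 = 802.3 kN.
Design strength φR_n = 1 × 802.3 = 802 kN.

802 kN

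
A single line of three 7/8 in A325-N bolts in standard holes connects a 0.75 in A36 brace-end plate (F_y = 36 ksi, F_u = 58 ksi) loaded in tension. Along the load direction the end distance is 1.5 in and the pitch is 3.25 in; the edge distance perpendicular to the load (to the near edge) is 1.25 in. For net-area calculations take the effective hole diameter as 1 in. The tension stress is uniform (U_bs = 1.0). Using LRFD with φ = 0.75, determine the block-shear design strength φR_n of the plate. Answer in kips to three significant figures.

Shear plane L_v = 1.5 + 2·3.25 = 8 in; A_gv = 8 × 0.75 = 6 in².
A_nv = (8 − 2.5·1) × 0.75 = 4.125 in².
A_nt = (1.25 − 0.5·1) × 0.75 = 0.5625 in².
0.6 F_u A_nv = 143.5 kips; 0.6 F_y A_gv = 129.6 kips → shear yielding governs the shear term.
R_n = 129.6 + 1.0 × 58 × 0.5625 = 162.2 kips.
Design strength φR_n = 0.75 × 162.2 = 122 kips.

122 kips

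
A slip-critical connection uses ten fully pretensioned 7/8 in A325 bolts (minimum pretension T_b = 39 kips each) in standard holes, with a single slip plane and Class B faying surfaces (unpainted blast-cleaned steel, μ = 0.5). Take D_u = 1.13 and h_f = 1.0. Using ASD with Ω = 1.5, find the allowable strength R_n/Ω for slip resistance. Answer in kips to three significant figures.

R_n = μ · D_u · h_f · T_b · n_s · n_b = 0.5 × 1.13 × 1.0 × 39 × 1 × 10 = 220.3 kips.
Allowable strength R_n/Ω = 220.3 / 1.5 = 147 kips.

147 kips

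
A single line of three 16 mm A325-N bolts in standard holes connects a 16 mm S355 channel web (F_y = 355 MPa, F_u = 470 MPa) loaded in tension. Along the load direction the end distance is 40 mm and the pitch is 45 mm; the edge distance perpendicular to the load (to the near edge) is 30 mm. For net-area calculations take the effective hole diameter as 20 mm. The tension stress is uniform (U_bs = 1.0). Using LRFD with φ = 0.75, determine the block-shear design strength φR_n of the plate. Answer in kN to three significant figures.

384 kN

Shear plane L_v = 40 + 2·45 = 130 mm; A_gv = 130 × 16 = 2080 mm².
A_nv = (130 − 2.5·20) × 16 = 1280 mm².
A_nt = (30 − 0.5·20) × 16 = 320 mm².
0.6 F_u A_nv = 361 kN; 0.6 F_y A_gv = 443 kN → shear rupture governs the shear term.
R_n = 361 + 1.0 × 470 × 320 / 1000 = 511.4 kN.
Design strength φR_n = 0.75 × 511.4 = 384 kN.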